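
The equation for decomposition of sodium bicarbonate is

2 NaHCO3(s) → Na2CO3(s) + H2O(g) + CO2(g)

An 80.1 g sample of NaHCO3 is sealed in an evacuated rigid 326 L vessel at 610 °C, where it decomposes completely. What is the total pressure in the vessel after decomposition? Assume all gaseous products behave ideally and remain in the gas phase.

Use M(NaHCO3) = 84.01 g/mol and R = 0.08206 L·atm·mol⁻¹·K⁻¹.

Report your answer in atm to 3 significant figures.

n(NaHCO3) = 80.1 / 84.01 = 0.9535 mol
n(gas produced) = (2/2) × 0.9535 = 0.9535 mol
P = nRT/V = 0.9535 × 0.08206 × 883.15 / 326 = 0.2120 atm

0.212 atm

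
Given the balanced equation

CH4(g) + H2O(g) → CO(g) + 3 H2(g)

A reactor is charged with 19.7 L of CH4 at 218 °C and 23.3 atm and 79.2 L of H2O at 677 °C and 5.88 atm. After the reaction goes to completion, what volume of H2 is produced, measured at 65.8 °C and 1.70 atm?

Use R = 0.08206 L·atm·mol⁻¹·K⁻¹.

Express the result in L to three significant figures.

n(CH4) = PV/RT = (23.3 × 19.7) / (0.08206 × 491.15) = 11.39 mol
n(H2O) = PV/RT = (5.88 × 79.2) / (0.08206 × 950.15) = 5.973 mol
For 11.39 mol CH4, stoichiometry requires (1/1) × 11.39 = 11.39 mol H2O; 5.973 mol is available, so H2O is limiting.
n(H2) = (3/1) × 5.973 = 17.92 mol
V(H2) = nRT/P = 17.92 × 0.08206 × 338.95 / 1.70 = 293.2 L

293 L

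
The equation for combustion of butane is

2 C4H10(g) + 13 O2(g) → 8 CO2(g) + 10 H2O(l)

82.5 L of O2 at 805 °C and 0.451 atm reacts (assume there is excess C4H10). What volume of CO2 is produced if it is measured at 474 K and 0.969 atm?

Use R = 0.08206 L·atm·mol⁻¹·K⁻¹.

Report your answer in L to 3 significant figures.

10.4 L

n(O2) = PV/RT = (0.451 × 82.5) / (0.08206 × 1078.15) = 0.4206 mol
n(CO2) = (8/13) × 0.4206 = 0.2588 mol
V = nRT/P = 0.2588 × 0.08206 × 474 / 0.969 = 10.39 L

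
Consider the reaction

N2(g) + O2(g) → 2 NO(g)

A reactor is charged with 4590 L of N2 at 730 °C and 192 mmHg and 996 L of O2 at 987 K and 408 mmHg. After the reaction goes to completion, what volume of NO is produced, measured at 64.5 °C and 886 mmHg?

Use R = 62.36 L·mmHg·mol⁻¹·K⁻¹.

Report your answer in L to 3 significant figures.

314 L

n(N2) = PV/RT = (192 × 4590) / (62.36 × 1003.15) = 14.09 mol
n(O2) = PV/RT = (408 × 996) / (62.36 × 987) = 6.602 mol
For 14.09 mol N2, stoichiometry requires (1/1) × 14.09 = 14.09 mol O2; 6.602 mol is available, so O2 is limiting.
n(NO) = (2/1) × 6.602 = 13.20 mol
V(NO) = nRT/P = 13.20 × 62.36 × 337.65 / 886 = 313.7 L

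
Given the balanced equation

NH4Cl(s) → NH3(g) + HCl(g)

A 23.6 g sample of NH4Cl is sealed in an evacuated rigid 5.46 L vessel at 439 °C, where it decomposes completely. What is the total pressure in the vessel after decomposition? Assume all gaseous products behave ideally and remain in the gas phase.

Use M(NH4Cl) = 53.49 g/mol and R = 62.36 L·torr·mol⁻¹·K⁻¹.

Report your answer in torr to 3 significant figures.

7180 torr

n(NH4Cl) = 23.6 / 53.49 = 0.4412 mol
n(gas produced) = (2/1) × 0.4412 = 0.8824 mol
P = nRT/V = 0.8824 × 62.36 × 712.15 / 5.46 = 7177 torr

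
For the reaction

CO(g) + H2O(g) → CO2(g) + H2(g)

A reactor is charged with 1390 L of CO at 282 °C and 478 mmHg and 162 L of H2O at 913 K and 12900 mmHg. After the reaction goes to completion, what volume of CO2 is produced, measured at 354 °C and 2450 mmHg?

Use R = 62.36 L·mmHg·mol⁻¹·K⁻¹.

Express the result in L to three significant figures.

n(CO) = PV/RT = (478 × 1390) / (62.36 × 555.15) = 19.19 mol
n(H2O) = PV/RT = (12900 × 162) / (62.36 × 913) = 36.71 mol
For 19.19 mol CO, stoichiometry requires (1/1) × 19.19 = 19.19 mol H2O; 36.71 mol is available, so CO is limiting.
n(CO2) = (1/1) × 19.19 = 19.19 mol
V(CO2) = nRT/P = 19.19 × 62.36 × 627.15 / 2450 = 306.3 L

306 L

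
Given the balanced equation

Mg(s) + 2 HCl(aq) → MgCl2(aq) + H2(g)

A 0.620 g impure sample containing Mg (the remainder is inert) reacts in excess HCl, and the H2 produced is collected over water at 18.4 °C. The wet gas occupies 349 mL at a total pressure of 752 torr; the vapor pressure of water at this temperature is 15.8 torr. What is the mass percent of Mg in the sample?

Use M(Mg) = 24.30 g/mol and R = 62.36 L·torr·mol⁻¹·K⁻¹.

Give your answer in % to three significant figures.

55.4 %

P(H2) = 752 − 15.8 = 736.2 torr
n(H2) = PV/RT = (736.2 × 0.3490) / (62.36 × 291.55) = 0.01413 mol
n(Mg) = (1/1) × 0.01413 = 0.01413 mol
m(Mg) = 0.01413 × 24.30 = 0.3434 g
%Mg = 0.3434 / 0.620 × 100 = 55.39%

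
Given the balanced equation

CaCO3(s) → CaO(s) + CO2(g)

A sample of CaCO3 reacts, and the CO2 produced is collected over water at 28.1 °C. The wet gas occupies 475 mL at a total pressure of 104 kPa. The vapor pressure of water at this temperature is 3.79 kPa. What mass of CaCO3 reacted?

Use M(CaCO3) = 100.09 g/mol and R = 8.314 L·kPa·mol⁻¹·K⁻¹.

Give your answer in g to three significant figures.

P(CO2) = 104 − 3.79 = 100.2 kPa
n(CO2) = PV/RT = (100.2 × 0.4750) / (8.314 × 301.25) = 0.01900 mol
n(CaCO3) = (1/1) × 0.01900 = 0.01900 mol
m(CaCO3) = 0.01900 × 100.09 = 1.902 g

1.90 g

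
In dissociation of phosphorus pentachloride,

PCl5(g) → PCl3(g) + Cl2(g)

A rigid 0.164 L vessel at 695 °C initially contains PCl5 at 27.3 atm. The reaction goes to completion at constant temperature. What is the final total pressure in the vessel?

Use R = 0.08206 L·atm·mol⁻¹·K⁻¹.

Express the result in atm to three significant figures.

Rigid vessel, constant T ⇒ P scales with total gas moles (1 → 2).
P_final = (2/1) × 27.3 = 54.60 atm

54.6 atm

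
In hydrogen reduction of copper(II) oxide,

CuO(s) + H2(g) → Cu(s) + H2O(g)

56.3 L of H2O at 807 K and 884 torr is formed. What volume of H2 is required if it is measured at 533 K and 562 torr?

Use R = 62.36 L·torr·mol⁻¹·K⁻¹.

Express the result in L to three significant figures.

n(H2O) = PV/RT = (884 × 56.3) / (62.36 × 807) = 0.9890 mol
n(H2) = (1/1) × 0.9890 = 0.9890 mol
V = nRT/P = 0.9890 × 62.36 × 533 / 562 = 58.49 L

58.5 L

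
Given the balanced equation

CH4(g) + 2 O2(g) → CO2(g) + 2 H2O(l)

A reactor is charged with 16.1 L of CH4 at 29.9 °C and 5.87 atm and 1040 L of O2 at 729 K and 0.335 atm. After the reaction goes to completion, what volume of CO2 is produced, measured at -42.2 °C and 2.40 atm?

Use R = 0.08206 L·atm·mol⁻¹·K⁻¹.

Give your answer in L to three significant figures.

23.0 L

n(CH4) = PV/RT = (5.87 × 16.1) / (0.08206 × 303.05) = 3.800 mol
n(O2) = PV/RT = (0.335 × 1040) / (0.08206 × 729) = 5.824 mol
For 3.800 mol CH4, stoichiometry requires (2/1) × 3.800 = 7.600 mol O2; 5.824 mol is available, so O2 is limiting.
n(CO2) = (1/2) × 5.824 = 2.912 mol
V(CO2) = nRT/P = 2.912 × 0.08206 × 230.95 / 2.40 = 22.99 L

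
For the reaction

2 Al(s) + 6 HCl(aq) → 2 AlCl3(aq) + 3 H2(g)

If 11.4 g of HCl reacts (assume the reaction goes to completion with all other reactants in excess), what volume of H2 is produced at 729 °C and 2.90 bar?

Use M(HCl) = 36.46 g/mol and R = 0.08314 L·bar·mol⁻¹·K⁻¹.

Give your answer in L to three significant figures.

4.49 L

n(HCl) = 11.40 / 36.46 = 0.3127 mol
n(H2) = (3/6) × 0.3127 = 0.1563 mol
V = nRT/P = 0.1563 × 0.08314 × 1002.15 / 2.90 = 4.491 L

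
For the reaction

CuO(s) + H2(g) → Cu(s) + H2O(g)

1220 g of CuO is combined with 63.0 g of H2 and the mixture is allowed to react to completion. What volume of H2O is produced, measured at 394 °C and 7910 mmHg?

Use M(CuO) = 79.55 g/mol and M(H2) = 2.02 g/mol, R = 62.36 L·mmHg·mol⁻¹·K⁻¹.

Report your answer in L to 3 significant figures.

80.7 L

n(CuO) = 1220 / 79.55 = 15.34 mol
n(H2) = 63.0 / 2.02 = 31.19 mol
For 15.34 mol CuO, stoichiometry requires (1/1) × 15.34 = 15.34 mol H2; 31.19 mol is available, so CuO is limiting.
n(H2O) = (1/1) × 15.34 = 15.34 mol
V(H2O) = nRT/P = 15.34 × 62.36 × 667.15 / 7910 = 80.68 L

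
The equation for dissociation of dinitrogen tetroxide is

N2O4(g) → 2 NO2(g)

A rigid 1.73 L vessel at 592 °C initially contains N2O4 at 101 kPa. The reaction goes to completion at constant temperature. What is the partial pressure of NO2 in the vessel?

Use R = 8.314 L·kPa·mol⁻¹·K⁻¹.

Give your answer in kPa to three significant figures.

n(N2O4)₀ = PV/RT = (101 × 1.73) / (8.314 × 865.15) = 0.02429 mol
n(NO2) = (2/1) × 0.02429 = 0.04858 mol
P(NO2) = nRT/V = 0.04858 × 8.314 × 865.15 / 1.73 = 202.0 kPa

202 kPa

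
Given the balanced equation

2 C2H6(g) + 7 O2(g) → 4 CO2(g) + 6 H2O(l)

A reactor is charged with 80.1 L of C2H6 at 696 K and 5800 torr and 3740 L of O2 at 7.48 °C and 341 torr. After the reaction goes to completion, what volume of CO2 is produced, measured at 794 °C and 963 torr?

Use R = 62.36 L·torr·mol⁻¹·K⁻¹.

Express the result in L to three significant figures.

1480 L

n(C2H6) = PV/RT = (5800 × 80.1) / (62.36 × 696) = 10.70 mol
n(O2) = PV/RT = (341 × 3740) / (62.36 × 280.63) = 72.88 mol
For 10.70 mol C2H6, stoichiometry requires (7/2) × 10.70 = 37.45 mol O2; 72.88 mol is available, so C2H6 is limiting.
n(CO2) = (4/2) × 10.70 = 21.40 mol
V(CO2) = nRT/P = 21.40 × 62.36 × 1067.15 / 963 = 1479 L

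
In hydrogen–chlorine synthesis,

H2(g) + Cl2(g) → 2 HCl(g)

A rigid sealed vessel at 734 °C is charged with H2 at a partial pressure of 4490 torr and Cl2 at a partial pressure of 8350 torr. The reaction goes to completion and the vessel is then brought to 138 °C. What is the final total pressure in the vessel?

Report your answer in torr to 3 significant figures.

At constant V, partial pressures at 734 °C are proportional to moles, so apply stoichiometry directly to pressures.
P(Cl2) required for 4490 torr of H2 = (1/1) × 4490 = 4490 torr; available 8350 torr, so H2 is limiting.
P(Cl2) remaining = 8350 − (1/1) × 4490 = 3860 torr
P(gaseous products) = (2)/1 × 4490 = 8980 torr
P_total at 734 °C = 3860 + 8980 = 12840 torr
Scaling to 138 °C: P = 12840 × 411.15/1007.15 = 5242 torr

5240 torr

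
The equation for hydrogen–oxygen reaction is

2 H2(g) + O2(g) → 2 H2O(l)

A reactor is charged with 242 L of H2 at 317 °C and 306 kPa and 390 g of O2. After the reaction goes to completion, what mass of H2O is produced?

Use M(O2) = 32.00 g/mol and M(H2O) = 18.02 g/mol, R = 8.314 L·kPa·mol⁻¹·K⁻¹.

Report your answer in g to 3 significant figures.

n(H2) = PV/RT = (306 × 242) / (8.314 × 590.15) = 15.09 mol
n(O2) = 390 / 32.00 = 12.19 mol
For 15.09 mol H2, stoichiometry requires (1/2) × 15.09 = 7.545 mol O2; 12.19 mol is available, so H2 is limiting.
n(H2O) = (2/2) × 15.09 = 15.09 mol
m(H2O) = 15.09 × 18.02 = 271.9 g

272 g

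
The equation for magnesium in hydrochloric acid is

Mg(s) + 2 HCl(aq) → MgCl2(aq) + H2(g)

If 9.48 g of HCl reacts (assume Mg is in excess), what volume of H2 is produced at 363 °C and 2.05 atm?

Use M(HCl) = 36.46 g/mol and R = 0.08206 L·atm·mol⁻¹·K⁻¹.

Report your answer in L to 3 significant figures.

n(HCl) = 9.480 / 36.46 = 0.2600 mol
n(H2) = (1/2) × 0.2600 = 0.1300 mol
V = nRT/P = 0.1300 × 0.08206 × 636.15 / 2.05 = 3.310 L

3.31 L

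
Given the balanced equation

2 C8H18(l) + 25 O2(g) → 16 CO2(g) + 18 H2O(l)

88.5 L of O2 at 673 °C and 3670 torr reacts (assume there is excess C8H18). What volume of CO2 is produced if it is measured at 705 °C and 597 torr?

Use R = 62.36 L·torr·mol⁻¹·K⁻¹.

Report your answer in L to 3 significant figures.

360 L

n(O2) = PV/RT = (3670 × 88.5) / (62.36 × 946.15) = 5.505 mol
n(CO2) = (16/25) × 5.505 = 3.523 mol
V = nRT/P = 3.523 × 62.36 × 978.15 / 597 = 360.0 L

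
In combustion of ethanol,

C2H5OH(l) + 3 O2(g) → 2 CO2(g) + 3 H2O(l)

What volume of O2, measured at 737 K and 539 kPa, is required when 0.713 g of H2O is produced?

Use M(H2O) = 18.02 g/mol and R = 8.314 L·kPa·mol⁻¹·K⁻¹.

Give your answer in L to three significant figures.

0.450 L

n(H2O) = 0.7130 / 18.02 = 0.03957 mol
n(O2) = (3/3) × 0.03957 = 0.03957 mol
V = nRT/P = 0.03957 × 8.314 × 737 / 539 = 0.4498 L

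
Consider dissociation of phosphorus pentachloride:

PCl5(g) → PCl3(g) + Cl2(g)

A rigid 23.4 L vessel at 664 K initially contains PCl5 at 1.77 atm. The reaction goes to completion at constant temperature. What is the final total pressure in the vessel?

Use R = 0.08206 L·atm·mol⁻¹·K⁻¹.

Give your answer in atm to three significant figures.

3.54 atm

Rigid vessel, constant T ⇒ P scales with total gas moles (1 → 2).
P_final = (2/1) × 1.77 = 3.540 atm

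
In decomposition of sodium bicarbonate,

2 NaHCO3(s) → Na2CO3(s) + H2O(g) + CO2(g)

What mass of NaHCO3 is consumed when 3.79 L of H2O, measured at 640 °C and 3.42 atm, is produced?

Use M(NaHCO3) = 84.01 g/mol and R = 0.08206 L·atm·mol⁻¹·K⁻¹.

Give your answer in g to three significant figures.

n(H2O) = PV/RT = (3.42 × 3.79) / (0.08206 × 913.15) = 0.1730 mol
n(NaHCO3) = (2/1) × 0.1730 = 0.3460 mol
m(NaHCO3) = 0.3460 × 84.01 = 29.07 g

29.1 g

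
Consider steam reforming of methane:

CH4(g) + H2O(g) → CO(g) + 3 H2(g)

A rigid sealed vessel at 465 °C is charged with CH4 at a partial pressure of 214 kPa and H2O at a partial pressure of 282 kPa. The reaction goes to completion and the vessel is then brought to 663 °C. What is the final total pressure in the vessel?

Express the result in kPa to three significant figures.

With V and T fixed, P_i ∝ n_i, so the mole ratios apply directly to partial pressures at 465 °C.
P(H2O) required for 214 kPa of CH4 = (1/1) × 214 = 214.0 kPa; available 282 kPa, so CH4 is limiting.
P(H2O) remaining = 282 − (1/1) × 214 = 68.00 kPa
P(gaseous products) = (1+3)/1 × 214 = 856.0 kPa
P_total at 465 °C = 68.00 + 856.0 = 924.0 kPa
Scaling to 663 °C: P = 924.0 × 936.15/738.15 = 1172 kPa

1170 kPa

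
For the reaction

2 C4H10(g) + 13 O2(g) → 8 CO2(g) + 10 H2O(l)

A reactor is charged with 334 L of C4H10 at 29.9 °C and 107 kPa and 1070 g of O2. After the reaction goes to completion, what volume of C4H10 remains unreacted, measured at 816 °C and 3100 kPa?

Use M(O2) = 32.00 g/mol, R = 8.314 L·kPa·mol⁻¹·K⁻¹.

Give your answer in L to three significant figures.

n(C4H10) = PV/RT = (107 × 334) / (8.314 × 303.05) = 14.18 mol
n(O2) = 1070 / 32.00 = 33.44 mol
For 14.18 mol C4H10, stoichiometry requires (13/2) × 14.18 = 92.17 mol O2; 33.44 mol is available, so O2 is limiting.
n(C4H10) consumed = (2/13) × 33.44 = 5.145 mol; remaining = 14.18 − 5.145 = 9.035 mol
V(C4H10) = nRT/P = 9.035 × 8.314 × 1089.15 / 3100 = 26.39 L

26.4 L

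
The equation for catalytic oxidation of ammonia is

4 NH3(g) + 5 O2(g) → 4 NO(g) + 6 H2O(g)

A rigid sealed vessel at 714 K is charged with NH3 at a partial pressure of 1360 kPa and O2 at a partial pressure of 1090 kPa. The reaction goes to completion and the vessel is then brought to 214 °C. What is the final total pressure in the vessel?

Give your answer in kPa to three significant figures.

Because the vessel is rigid and T is held at 714 K, work the stoichiometry in partial pressures (P_i = n_iRT/V).
P(O2) required for 1360 kPa of NH3 = (5/4) × 1360 = 1700 kPa; available 1090 kPa, so O2 is limiting.
P(NH3) remaining = 1360 − (4/5) × 1090 = 488.0 kPa
P(gaseous products) = (4+6)/5 × 1090 = 2180 kPa
P_total at 714 K = 488.0 + 2180 = 2668 kPa
Scaling to 214 °C: P = 2668 × 487.15/714 = 1820 kPa

1820 kPa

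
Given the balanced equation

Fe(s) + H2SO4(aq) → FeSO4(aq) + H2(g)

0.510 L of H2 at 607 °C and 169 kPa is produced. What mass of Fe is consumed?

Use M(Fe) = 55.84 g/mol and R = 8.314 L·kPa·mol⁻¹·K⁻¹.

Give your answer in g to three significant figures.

n(H2) = PV/RT = (169 × 0.510) / (8.314 × 880.15) = 0.01178 mol
n(Fe) = (1/1) × 0.01178 = 0.01178 mol
m(Fe) = 0.01178 × 55.84 = 0.6578 g

0.658 g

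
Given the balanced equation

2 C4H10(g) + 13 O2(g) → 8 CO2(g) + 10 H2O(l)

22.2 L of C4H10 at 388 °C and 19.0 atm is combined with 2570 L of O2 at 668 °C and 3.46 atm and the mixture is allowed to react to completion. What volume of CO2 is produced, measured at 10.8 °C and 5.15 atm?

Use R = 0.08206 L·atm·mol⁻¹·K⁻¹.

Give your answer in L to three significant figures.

141 L

n(C4H10) = PV/RT = (19.0 × 22.2) / (0.08206 × 661.15) = 7.775 mol
n(O2) = PV/RT = (3.46 × 2570) / (0.08206 × 941.15) = 115.1 mol
For 7.775 mol C4H10, stoichiometry requires (13/2) × 7.775 = 50.54 mol O2; 115.1 mol is available, so C4H10 is limiting.
n(CO2) = (8/2) × 7.775 = 31.10 mol
V(CO2) = nRT/P = 31.10 × 0.08206 × 283.95 / 5.15 = 140.7 L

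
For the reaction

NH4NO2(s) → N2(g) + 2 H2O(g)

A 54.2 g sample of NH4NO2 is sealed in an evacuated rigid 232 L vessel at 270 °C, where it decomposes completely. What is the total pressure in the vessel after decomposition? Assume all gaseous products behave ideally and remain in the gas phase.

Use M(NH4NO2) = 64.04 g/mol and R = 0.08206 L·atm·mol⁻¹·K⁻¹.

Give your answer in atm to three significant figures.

n(NH4NO2) = 54.2 / 64.04 = 0.8463 mol
n(gas produced) = (3/1) × 0.8463 = 2.539 mol
P = nRT/V = 2.539 × 0.08206 × 543.15 / 232 = 0.4878 atm

0.488 atm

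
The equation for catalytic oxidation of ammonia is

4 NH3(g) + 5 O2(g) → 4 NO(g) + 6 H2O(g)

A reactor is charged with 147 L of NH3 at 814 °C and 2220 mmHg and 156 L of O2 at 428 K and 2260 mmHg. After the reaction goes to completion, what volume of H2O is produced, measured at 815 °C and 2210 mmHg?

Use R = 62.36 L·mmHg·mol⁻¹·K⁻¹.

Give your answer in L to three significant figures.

n(NH3) = PV/RT = (2220 × 147) / (62.36 × 1087.15) = 4.814 mol
n(O2) = PV/RT = (2260 × 156) / (62.36 × 428) = 13.21 mol
For 4.814 mol NH3, stoichiometry requires (5/4) × 4.814 = 6.018 mol O2; 13.21 mol is available, so NH3 is limiting.
n(H2O) = (6/4) × 4.814 = 7.221 mol
V(H2O) = nRT/P = 7.221 × 62.36 × 1088.15 / 2210 = 221.7 L

222 L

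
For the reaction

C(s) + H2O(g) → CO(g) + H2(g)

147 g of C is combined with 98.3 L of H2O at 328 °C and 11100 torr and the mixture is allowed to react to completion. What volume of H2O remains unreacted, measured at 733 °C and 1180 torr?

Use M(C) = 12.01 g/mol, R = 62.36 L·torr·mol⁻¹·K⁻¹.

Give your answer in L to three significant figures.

n(C) = 147 / 12.01 = 12.24 mol
n(H2O) = PV/RT = (11100 × 98.3) / (62.36 × 601.15) = 29.11 mol
For 12.24 mol C, stoichiometry requires (1/1) × 12.24 = 12.24 mol H2O; 29.11 mol is available, so C is limiting.
n(H2O) consumed = (1/1) × 12.24 = 12.24 mol; remaining = 29.11 − 12.24 = 16.87 mol
V(H2O) = nRT/P = 16.87 × 62.36 × 1006.15 / 1180 = 897.0 L

897 L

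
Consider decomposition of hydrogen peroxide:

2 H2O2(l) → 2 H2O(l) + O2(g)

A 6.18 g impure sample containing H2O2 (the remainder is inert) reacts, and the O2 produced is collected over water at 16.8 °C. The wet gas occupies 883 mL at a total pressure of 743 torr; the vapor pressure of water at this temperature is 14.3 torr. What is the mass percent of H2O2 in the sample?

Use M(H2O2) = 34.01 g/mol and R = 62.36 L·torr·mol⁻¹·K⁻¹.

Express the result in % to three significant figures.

39.2 %

P(O2) = 743 − 14.3 = 728.7 torr
n(O2) = PV/RT = (728.7 × 0.8830) / (62.36 × 289.95) = 0.03559 mol
n(H2O2) = (2/1) × 0.03559 = 0.07118 mol
m(H2O2) = 0.07118 × 34.01 = 2.421 g
%H2O2 = 2.421 / 6.18 × 100 = 39.17%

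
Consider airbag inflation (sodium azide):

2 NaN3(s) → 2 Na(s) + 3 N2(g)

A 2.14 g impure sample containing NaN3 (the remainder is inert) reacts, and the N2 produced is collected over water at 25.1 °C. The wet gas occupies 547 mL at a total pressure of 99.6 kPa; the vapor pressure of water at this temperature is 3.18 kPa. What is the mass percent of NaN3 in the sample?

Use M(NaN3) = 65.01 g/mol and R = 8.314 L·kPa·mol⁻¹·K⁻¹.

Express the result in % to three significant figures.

P(N2) = 99.6 − 3.18 = 96.42 kPa
n(N2) = PV/RT = (96.42 × 0.5470) / (8.314 × 298.25) = 0.02127 mol
n(NaN3) = (2/3) × 0.02127 = 0.01418 mol
m(NaN3) = 0.01418 × 65.01 = 0.9218 g
%NaN3 = 0.9218 / 2.14 × 100 = 43.07%

43.1 %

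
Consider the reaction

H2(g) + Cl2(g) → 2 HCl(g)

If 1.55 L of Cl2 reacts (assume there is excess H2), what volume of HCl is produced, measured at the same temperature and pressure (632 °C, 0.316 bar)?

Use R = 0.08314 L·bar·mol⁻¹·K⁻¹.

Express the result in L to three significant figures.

At constant T and P, gas volumes are in the mole ratio: V(HCl) = (2/1) × 1.55 = 3.100 L

3.10 L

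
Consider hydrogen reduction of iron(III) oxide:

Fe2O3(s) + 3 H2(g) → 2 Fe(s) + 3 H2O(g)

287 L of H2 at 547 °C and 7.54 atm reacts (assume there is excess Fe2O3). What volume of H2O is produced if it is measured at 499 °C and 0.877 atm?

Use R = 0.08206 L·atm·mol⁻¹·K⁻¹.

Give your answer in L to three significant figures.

2320 L

n(H2) = PV/RT = (7.54 × 287) / (0.08206 × 820.15) = 32.15 mol
n(H2O) = (3/3) × 32.15 = 32.15 mol
V = nRT/P = 32.15 × 0.08206 × 772.15 / 0.877 = 2323 L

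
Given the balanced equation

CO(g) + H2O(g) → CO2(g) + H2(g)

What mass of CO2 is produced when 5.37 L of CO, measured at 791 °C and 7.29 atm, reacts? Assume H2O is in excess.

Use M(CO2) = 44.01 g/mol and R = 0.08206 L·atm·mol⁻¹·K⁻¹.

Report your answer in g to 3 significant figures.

n(CO) = PV/RT = (7.29 × 5.37) / (0.08206 × 1064.15) = 0.4483 mol
n(CO2) = (1/1) × 0.4483 = 0.4483 mol
m(CO2) = 0.4483 × 44.01 = 19.73 g

19.7 g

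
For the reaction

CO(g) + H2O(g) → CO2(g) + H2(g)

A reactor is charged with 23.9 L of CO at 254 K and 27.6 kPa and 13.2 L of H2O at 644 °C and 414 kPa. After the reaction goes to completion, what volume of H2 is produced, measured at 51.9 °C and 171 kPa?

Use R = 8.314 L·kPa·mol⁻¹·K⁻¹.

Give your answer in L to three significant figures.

4.94 L

n(CO) = PV/RT = (27.6 × 23.9) / (8.314 × 254) = 0.3124 mol
n(H2O) = PV/RT = (414 × 13.2) / (8.314 × 917.15) = 0.7167 mol
For 0.3124 mol CO, stoichiometry requires (1/1) × 0.3124 = 0.3124 mol H2O; 0.7167 mol is available, so CO is limiting.
n(H2) = (1/1) × 0.3124 = 0.3124 mol
V(H2) = nRT/P = 0.3124 × 8.314 × 325.05 / 171 = 4.937 L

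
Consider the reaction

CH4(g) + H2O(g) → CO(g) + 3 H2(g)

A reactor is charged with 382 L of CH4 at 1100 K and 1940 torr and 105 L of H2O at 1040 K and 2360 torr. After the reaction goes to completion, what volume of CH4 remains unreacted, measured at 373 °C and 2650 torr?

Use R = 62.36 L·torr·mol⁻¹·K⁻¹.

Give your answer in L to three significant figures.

n(CH4) = PV/RT = (1940 × 382) / (62.36 × 1100) = 10.80 mol
n(H2O) = PV/RT = (2360 × 105) / (62.36 × 1040) = 3.821 mol
For 10.80 mol CH4, stoichiometry requires (1/1) × 10.80 = 10.80 mol H2O; 3.821 mol is available, so H2O is limiting.
n(CH4) consumed = (1/1) × 3.821 = 3.821 mol; remaining = 10.80 − 3.821 = 6.979 mol
V(CH4) = nRT/P = 6.979 × 62.36 × 646.15 / 2650 = 106.1 L

106 L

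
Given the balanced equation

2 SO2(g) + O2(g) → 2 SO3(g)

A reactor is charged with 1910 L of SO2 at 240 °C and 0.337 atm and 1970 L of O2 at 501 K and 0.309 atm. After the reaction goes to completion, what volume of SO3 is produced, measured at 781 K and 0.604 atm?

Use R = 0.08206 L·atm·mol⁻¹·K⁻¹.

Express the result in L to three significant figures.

1620 L

n(SO2) = PV/RT = (0.337 × 1910) / (0.08206 × 513.15) = 15.29 mol
n(O2) = PV/RT = (0.309 × 1970) / (0.08206 × 501) = 14.81 mol
For 15.29 mol SO2, stoichiometry requires (1/2) × 15.29 = 7.645 mol O2; 14.81 mol is available, so SO2 is limiting.
n(SO3) = (2/2) × 15.29 = 15.29 mol
V(SO3) = nRT/P = 15.29 × 0.08206 × 781 / 0.604 = 1622 L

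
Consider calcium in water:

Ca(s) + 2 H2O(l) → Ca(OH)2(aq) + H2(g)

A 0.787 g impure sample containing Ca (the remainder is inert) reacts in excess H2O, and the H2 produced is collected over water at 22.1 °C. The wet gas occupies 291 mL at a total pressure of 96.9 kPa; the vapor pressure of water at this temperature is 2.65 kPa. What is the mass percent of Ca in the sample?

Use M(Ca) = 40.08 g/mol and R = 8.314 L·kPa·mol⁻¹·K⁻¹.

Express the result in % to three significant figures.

56.9 %

P(H2) = 96.9 − 2.65 = 94.25 kPa
n(H2) = PV/RT = (94.25 × 0.2910) / (8.314 × 295.25) = 0.01117 mol
n(Ca) = (1/1) × 0.01117 = 0.01117 mol
m(Ca) = 0.01117 × 40.08 = 0.4477 g
%Ca = 0.4477 / 0.787 × 100 = 56.89%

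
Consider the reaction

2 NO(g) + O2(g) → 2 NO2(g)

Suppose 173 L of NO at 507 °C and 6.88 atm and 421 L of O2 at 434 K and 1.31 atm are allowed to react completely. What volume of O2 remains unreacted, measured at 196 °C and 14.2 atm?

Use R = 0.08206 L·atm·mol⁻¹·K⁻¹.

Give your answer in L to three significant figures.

16.8 L

n(NO) = PV/RT = (6.88 × 173) / (0.08206 × 780.15) = 18.59 mol
n(O2) = PV/RT = (1.31 × 421) / (0.08206 × 434) = 15.49 mol
For 18.59 mol NO, stoichiometry requires (1/2) × 18.59 = 9.295 mol O2; 15.49 mol is available, so NO is limiting.
n(O2) consumed = (1/2) × 18.59 = 9.295 mol; remaining = 15.49 − 9.295 = 6.195 mol
V(O2) = nRT/P = 6.195 × 0.08206 × 469.15 / 14.2 = 16.80 L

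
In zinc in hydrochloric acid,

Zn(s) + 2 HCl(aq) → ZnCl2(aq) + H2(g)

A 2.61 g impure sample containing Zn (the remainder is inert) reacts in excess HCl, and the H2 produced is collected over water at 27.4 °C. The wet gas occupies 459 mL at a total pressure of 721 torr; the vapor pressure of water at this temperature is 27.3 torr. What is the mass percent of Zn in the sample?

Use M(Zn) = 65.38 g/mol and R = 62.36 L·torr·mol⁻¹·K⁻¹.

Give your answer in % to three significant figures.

42.6 %

P(H2) = 721 − 27.3 = 693.7 torr
n(H2) = PV/RT = (693.7 × 0.4590) / (62.36 × 300.55) = 0.01699 mol
n(Zn) = (1/1) × 0.01699 = 0.01699 mol
m(Zn) = 0.01699 × 65.38 = 1.111 g
%Zn = 1.111 / 2.61 × 100 = 42.57%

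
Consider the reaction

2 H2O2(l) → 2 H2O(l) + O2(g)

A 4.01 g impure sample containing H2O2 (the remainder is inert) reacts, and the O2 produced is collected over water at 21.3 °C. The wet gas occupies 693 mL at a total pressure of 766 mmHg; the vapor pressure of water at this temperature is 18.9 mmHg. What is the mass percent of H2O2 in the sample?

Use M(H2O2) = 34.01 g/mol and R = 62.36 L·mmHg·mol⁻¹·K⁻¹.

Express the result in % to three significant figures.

P(O2) = 766 − 18.9 = 747.1 mmHg
n(O2) = PV/RT = (747.1 × 0.6930) / (62.36 × 294.45) = 0.02820 mol
n(H2O2) = (2/1) × 0.02820 = 0.05640 mol
m(H2O2) = 0.05640 × 34.01 = 1.918 g
%H2O2 = 1.918 / 4.01 × 100 = 47.83%

47.8 %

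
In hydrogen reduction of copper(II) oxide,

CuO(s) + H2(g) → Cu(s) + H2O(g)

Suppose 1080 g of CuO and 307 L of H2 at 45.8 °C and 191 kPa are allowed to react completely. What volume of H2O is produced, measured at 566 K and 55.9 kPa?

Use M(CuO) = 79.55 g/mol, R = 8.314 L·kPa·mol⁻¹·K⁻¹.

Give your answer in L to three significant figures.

1140 L

n(CuO) = 1080 / 79.55 = 13.58 mol
n(H2) = PV/RT = (191 × 307) / (8.314 × 318.95) = 22.11 mol
For 13.58 mol CuO, stoichiometry requires (1/1) × 13.58 = 13.58 mol H2; 22.11 mol is available, so CuO is limiting.
n(H2O) = (1/1) × 13.58 = 13.58 mol
V(H2O) = nRT/P = 13.58 × 8.314 × 566 / 55.9 = 1143 L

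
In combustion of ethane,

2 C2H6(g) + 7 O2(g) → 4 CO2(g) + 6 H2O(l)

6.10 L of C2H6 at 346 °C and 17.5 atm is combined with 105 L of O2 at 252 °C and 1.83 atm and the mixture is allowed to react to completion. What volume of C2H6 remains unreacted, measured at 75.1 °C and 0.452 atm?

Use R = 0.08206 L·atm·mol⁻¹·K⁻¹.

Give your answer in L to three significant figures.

52.3 L

n(C2H6) = PV/RT = (17.5 × 6.10) / (0.08206 × 619.15) = 2.101 mol
n(O2) = PV/RT = (1.83 × 105) / (0.08206 × 525.15) = 4.459 mol
For 2.101 mol C2H6, stoichiometry requires (7/2) × 2.101 = 7.354 mol O2; 4.459 mol is available, so O2 is limiting.
n(C2H6) consumed = (2/7) × 4.459 = 1.274 mol; remaining = 2.101 − 1.274 = 0.8270 mol
V(C2H6) = nRT/P = 0.8270 × 0.08206 × 348.25 / 0.452 = 52.29 L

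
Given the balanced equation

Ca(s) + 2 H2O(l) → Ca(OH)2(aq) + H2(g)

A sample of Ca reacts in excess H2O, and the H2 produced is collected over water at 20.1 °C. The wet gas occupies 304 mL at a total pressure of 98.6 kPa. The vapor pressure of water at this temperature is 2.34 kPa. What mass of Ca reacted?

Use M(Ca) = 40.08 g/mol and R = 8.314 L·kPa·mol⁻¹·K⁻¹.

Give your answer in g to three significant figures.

0.481 g

P(H2) = 98.6 − 2.34 = 96.26 kPa
n(H2) = PV/RT = (96.26 × 0.3040) / (8.314 × 293.25) = 0.01200 mol
n(Ca) = (1/1) × 0.01200 = 0.01200 mol
m(Ca) = 0.01200 × 40.08 = 0.4810 g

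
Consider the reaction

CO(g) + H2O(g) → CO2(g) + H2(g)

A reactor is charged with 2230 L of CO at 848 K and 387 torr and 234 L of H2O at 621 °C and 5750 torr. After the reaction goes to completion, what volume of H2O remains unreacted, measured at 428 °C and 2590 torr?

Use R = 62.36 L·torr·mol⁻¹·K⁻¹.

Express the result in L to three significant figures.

132 L

n(CO) = PV/RT = (387 × 2230) / (62.36 × 848) = 16.32 mol
n(H2O) = PV/RT = (5750 × 234) / (62.36 × 894.15) = 24.13 mol
For 16.32 mol CO, stoichiometry requires (1/1) × 16.32 = 16.32 mol H2O; 24.13 mol is available, so CO is limiting.
n(H2O) consumed = (1/1) × 16.32 = 16.32 mol; remaining = 24.13 − 16.32 = 7.810 mol
V(H2O) = nRT/P = 7.810 × 62.36 × 701.15 / 2590 = 131.8 L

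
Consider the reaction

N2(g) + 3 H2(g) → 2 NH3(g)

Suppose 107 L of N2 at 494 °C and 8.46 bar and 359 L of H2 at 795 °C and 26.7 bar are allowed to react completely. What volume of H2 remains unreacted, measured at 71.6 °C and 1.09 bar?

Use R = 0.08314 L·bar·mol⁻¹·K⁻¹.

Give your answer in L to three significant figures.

1720 L

n(N2) = PV/RT = (8.46 × 107) / (0.08314 × 767.15) = 14.19 mol
n(H2) = PV/RT = (26.7 × 359) / (0.08314 × 1068.15) = 107.9 mol
For 14.19 mol N2, stoichiometry requires (3/1) × 14.19 = 42.57 mol H2; 107.9 mol is available, so N2 is limiting.
n(H2) consumed = (3/1) × 14.19 = 42.57 mol; remaining = 107.9 − 42.57 = 65.33 mol
V(H2) = nRT/P = 65.33 × 0.08314 × 344.75 / 1.09 = 1718 L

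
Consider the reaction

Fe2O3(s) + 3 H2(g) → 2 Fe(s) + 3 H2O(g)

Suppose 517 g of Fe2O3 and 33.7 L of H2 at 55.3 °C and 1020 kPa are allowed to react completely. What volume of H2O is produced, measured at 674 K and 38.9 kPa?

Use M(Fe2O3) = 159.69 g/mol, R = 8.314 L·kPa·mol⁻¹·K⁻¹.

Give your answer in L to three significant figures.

1400 L

n(Fe2O3) = 517 / 159.69 = 3.238 mol
n(H2) = PV/RT = (1020 × 33.7) / (8.314 × 328.45) = 12.59 mol
For 3.238 mol Fe2O3, stoichiometry requires (3/1) × 3.238 = 9.714 mol H2; 12.59 mol is available, so Fe2O3 is limiting.
n(H2O) = (3/1) × 3.238 = 9.714 mol
V(H2O) = nRT/P = 9.714 × 8.314 × 674 / 38.9 = 1399 L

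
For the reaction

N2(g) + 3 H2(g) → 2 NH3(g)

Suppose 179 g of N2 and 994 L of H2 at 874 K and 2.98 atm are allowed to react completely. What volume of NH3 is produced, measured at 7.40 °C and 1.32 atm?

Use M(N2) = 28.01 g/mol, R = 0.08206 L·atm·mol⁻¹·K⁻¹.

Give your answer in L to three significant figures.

n(N2) = 179 / 28.01 = 6.391 mol
n(H2) = PV/RT = (2.98 × 994) / (0.08206 × 874) = 41.30 mol
For 6.391 mol N2, stoichiometry requires (3/1) × 6.391 = 19.17 mol H2; 41.30 mol is available, so N2 is limiting.
n(NH3) = (2/1) × 6.391 = 12.78 mol
V(NH3) = nRT/P = 12.78 × 0.08206 × 280.55 / 1.32 = 222.9 L

223 L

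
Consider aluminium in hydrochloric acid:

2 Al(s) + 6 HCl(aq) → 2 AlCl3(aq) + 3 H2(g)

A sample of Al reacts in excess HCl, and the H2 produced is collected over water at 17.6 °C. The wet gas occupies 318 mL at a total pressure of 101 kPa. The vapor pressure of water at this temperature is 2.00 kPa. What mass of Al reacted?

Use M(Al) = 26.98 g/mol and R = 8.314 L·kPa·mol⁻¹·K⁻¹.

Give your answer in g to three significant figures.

0.234 g

P(H2) = 101 − 2.00 = 99.00 kPa
n(H2) = PV/RT = (99.00 × 0.3180) / (8.314 × 290.75) = 0.01302 mol
n(Al) = (2/3) × 0.01302 = 0.008680 mol
m(Al) = 0.008680 × 26.98 = 0.2342 g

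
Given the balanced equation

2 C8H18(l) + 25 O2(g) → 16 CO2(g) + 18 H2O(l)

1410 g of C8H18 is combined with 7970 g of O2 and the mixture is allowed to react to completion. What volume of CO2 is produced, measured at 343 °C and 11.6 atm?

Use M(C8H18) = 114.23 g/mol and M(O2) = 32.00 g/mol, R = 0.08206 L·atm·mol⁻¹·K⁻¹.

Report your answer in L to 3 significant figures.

430 L

n(C8H18) = 1410 / 114.23 = 12.34 mol
n(O2) = 7970 / 32.00 = 249.1 mol
For 12.34 mol C8H18, stoichiometry requires (25/2) × 12.34 = 154.2 mol O2; 249.1 mol is available, so C8H18 is limiting.
n(CO2) = (16/2) × 12.34 = 98.72 mol
V(CO2) = nRT/P = 98.72 × 0.08206 × 616.15 / 11.6 = 430.3 L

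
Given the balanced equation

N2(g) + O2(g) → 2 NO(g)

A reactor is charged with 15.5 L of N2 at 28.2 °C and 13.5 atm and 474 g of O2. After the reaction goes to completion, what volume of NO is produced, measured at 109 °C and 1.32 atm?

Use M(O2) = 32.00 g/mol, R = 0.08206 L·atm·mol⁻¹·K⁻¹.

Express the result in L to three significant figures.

n(N2) = PV/RT = (13.5 × 15.5) / (0.08206 × 301.35) = 8.462 mol
n(O2) = 474 / 32.00 = 14.81 mol
For 8.462 mol N2, stoichiometry requires (1/1) × 8.462 = 8.462 mol O2; 14.81 mol is available, so N2 is limiting.
n(NO) = (2/1) × 8.462 = 16.92 mol
V(NO) = nRT/P = 16.92 × 0.08206 × 382.15 / 1.32 = 402.0 L

402 L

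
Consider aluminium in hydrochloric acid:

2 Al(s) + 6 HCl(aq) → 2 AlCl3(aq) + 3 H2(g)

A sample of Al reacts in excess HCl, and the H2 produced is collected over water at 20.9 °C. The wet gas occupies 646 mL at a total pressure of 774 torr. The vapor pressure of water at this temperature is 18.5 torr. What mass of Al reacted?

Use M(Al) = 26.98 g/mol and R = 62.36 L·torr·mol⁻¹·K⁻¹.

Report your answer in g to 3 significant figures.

P(H2) = 774 − 18.5 = 755.5 torr
n(H2) = PV/RT = (755.5 × 0.6460) / (62.36 × 294.05) = 0.02662 mol
n(Al) = (2/3) × 0.02662 = 0.01775 mol
m(Al) = 0.01775 × 26.98 = 0.4789 g

0.479 g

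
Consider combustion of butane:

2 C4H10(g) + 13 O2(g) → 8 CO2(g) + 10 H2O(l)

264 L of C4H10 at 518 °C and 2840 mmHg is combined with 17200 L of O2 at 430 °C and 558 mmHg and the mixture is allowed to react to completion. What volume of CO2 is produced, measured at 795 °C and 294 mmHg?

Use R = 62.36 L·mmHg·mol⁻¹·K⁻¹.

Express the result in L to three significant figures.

13800 L

n(C4H10) = PV/RT = (2840 × 264) / (62.36 × 791.15) = 15.20 mol
n(O2) = PV/RT = (558 × 17200) / (62.36 × 703.15) = 218.9 mol
For 15.20 mol C4H10, stoichiometry requires (13/2) × 15.20 = 98.80 mol O2; 218.9 mol is available, so C4H10 is limiting.
n(CO2) = (8/2) × 15.20 = 60.80 mol
V(CO2) = nRT/P = 60.80 × 62.36 × 1068.15 / 294 = 13780 L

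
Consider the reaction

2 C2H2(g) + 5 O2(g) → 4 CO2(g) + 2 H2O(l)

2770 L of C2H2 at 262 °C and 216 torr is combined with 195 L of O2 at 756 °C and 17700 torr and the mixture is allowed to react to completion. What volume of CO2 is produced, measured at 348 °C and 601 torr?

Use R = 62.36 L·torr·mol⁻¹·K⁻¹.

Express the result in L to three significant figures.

2310 L

n(C2H2) = PV/RT = (216 × 2770) / (62.36 × 535.15) = 17.93 mol
n(O2) = PV/RT = (17700 × 195) / (62.36 × 1029.15) = 53.78 mol
For 17.93 mol C2H2, stoichiometry requires (5/2) × 17.93 = 44.83 mol O2; 53.78 mol is available, so C2H2 is limiting.
n(CO2) = (4/2) × 17.93 = 35.86 mol
V(CO2) = nRT/P = 35.86 × 62.36 × 621.15 / 601 = 2311 L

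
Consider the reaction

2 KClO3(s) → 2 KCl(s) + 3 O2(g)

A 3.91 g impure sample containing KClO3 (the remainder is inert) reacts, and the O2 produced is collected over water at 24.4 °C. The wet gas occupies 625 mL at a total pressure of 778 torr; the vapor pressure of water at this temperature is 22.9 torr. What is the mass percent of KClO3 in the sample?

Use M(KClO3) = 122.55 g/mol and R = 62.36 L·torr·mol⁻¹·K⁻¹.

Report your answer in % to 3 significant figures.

P(O2) = 778 − 22.9 = 755.1 torr
n(O2) = PV/RT = (755.1 × 0.6250) / (62.36 × 297.55) = 0.02543 mol
n(KClO3) = (2/3) × 0.02543 = 0.01695 mol
m(KClO3) = 0.01695 × 122.55 = 2.077 g
%KClO3 = 2.077 / 3.91 × 100 = 53.12%

53.1 %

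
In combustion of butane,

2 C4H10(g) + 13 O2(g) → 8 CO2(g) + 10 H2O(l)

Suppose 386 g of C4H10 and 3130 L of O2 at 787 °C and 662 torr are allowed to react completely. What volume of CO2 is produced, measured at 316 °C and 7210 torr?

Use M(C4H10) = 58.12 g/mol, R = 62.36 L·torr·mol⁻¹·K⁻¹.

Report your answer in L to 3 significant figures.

n(C4H10) = 386 / 58.12 = 6.641 mol
n(O2) = PV/RT = (662 × 3130) / (62.36 × 1060.15) = 31.34 mol
For 6.641 mol C4H10, stoichiometry requires (13/2) × 6.641 = 43.17 mol O2; 31.34 mol is available, so O2 is limiting.
n(CO2) = (8/13) × 31.34 = 19.29 mol
V(CO2) = nRT/P = 19.29 × 62.36 × 589.15 / 7210 = 98.29 L

98.3 L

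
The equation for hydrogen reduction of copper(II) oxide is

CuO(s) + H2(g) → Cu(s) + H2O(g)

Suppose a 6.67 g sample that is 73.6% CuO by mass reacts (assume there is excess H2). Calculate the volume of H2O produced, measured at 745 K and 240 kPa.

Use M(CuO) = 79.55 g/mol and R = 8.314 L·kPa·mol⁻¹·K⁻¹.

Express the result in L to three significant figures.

mass of CuO = 6.67 × 73.6/100 = 4.909 g
n(CuO) = 4.909 / 79.55 = 0.06171 mol
n(H2O) = (1/1) × 0.06171 = 0.06171 mol
V = nRT/P = 0.06171 × 8.314 × 745 / 240 = 1.593 L

1.59 L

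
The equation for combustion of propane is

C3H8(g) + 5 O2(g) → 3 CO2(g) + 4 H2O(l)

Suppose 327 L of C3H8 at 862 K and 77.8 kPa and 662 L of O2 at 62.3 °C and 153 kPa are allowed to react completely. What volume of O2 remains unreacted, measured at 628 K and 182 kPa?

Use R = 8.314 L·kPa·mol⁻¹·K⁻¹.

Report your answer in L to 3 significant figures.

533 L

n(C3H8) = PV/RT = (77.8 × 327) / (8.314 × 862) = 3.550 mol
n(O2) = PV/RT = (153 × 662) / (8.314 × 335.45) = 36.32 mol
For 3.550 mol C3H8, stoichiometry requires (5/1) × 3.550 = 17.75 mol O2; 36.32 mol is available, so C3H8 is limiting.
n(O2) consumed = (5/1) × 3.550 = 17.75 mol; remaining = 36.32 − 17.75 = 18.57 mol
V(O2) = nRT/P = 18.57 × 8.314 × 628 / 182 = 532.7 L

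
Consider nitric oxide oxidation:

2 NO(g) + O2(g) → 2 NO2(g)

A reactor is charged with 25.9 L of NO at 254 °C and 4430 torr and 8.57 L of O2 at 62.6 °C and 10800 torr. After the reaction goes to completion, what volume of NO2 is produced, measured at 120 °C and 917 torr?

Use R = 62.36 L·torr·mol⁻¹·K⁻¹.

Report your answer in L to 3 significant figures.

93.3 L

n(NO) = PV/RT = (4430 × 25.9) / (62.36 × 527.15) = 3.490 mol
n(O2) = PV/RT = (10800 × 8.57) / (62.36 × 335.75) = 4.421 mol
For 3.490 mol NO, stoichiometry requires (1/2) × 3.490 = 1.745 mol O2; 4.421 mol is available, so NO is limiting.
n(NO2) = (2/2) × 3.490 = 3.490 mol
V(NO2) = nRT/P = 3.490 × 62.36 × 393.15 / 917 = 93.31 L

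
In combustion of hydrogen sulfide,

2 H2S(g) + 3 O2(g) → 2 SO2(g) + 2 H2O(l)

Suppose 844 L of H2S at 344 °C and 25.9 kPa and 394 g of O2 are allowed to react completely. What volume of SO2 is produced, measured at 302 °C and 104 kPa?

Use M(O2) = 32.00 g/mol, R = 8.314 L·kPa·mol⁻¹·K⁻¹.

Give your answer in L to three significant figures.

196 L

n(H2S) = PV/RT = (25.9 × 844) / (8.314 × 617.15) = 4.260 mol
n(O2) = 394 / 32.00 = 12.31 mol
For 4.260 mol H2S, stoichiometry requires (3/2) × 4.260 = 6.390 mol O2; 12.31 mol is available, so H2S is limiting.
n(SO2) = (2/2) × 4.260 = 4.260 mol
V(SO2) = nRT/P = 4.260 × 8.314 × 575.15 / 104 = 195.9 L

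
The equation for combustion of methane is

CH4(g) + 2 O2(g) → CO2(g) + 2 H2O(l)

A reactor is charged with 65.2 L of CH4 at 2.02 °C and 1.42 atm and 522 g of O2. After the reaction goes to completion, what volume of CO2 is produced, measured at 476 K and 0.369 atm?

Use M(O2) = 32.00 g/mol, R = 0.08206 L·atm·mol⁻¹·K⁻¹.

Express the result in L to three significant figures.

n(CH4) = PV/RT = (1.42 × 65.2) / (0.08206 × 275.17) = 4.100 mol
n(O2) = 522 / 32.00 = 16.31 mol
For 4.100 mol CH4, stoichiometry requires (2/1) × 4.100 = 8.200 mol O2; 16.31 mol is available, so CH4 is limiting.
n(CO2) = (1/1) × 4.100 = 4.100 mol
V(CO2) = nRT/P = 4.100 × 0.08206 × 476 / 0.369 = 434.0 L

434 L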